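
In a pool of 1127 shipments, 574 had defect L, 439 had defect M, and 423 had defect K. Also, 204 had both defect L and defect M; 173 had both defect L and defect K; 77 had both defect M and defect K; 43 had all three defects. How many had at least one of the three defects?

1025

Inclusion–exclusion gives
N(≥1) = 574 + 439 + 423 − 204 − 173 − 77 + 43 = 1025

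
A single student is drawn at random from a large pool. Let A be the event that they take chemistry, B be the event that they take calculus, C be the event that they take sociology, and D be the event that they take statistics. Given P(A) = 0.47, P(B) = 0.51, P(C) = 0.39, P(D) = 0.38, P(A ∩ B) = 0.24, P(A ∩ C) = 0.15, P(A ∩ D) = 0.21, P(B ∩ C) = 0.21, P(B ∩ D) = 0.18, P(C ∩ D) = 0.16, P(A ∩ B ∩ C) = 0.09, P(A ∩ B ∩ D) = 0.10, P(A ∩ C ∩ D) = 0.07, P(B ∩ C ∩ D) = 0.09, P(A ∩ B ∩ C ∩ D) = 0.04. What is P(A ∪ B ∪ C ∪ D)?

Using inclusion–exclusion:
P(A ∪ B ∪ C ∪ D) = 0.47 + 0.51 + 0.39 + 0.38 − 0.24 − 0.15 − 0.21 − 0.21 − 0.18 − 0.16 + 0.09 + 0.10 + 0.07 + 0.09 − 0.04 = 0.91

0.91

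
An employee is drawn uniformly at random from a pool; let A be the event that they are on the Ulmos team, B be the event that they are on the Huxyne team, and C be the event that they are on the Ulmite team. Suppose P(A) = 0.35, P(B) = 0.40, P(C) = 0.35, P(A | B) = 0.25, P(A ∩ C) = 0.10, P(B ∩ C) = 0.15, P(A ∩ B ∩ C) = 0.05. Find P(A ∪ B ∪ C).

P(A ∩ B) = P(B)·P(A|B) = 0.40 × 0.25 = 0.10
P(A ∪ B ∪ C) = 0.35 + 0.40 + 0.35 − 0.10 − 0.10 − 0.15 + 0.05 = 0.80

0.80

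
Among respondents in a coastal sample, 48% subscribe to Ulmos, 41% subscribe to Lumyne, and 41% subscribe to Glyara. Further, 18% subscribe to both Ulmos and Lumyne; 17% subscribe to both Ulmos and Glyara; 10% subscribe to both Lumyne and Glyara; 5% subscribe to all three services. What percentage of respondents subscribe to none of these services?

10%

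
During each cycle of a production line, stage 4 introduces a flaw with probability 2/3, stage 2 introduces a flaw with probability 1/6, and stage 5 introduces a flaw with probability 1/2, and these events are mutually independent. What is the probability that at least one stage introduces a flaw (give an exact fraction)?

31/36

P(none) = (1 − 2/3) × (1 − 1/6) × (1 − 1/2) = 1/3 × 5/6 × 1/2 = 5/36
P(at least one) = 1 − 5/36 = 31/36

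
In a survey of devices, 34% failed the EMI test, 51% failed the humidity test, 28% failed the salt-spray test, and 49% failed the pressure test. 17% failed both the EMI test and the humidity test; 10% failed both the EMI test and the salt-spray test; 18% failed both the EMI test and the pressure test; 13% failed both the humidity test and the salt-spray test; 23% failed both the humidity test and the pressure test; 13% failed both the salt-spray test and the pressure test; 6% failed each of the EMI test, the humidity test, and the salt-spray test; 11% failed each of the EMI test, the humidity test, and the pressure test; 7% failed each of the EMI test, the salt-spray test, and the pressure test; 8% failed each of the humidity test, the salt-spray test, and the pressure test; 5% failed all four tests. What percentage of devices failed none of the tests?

P(union) = 34 + 51 + 28 + 49 − 17 − 10 − 18 − 13 − 23 − 13 + 6 + 11 + 7 + 8 − 5 = 95%
P(none) = 100% − 95% = 5%

5%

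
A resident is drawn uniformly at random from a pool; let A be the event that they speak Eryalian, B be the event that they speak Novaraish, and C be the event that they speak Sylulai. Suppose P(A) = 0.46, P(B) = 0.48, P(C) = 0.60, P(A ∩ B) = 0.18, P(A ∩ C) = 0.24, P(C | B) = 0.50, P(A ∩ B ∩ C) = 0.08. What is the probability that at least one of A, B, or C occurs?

0.96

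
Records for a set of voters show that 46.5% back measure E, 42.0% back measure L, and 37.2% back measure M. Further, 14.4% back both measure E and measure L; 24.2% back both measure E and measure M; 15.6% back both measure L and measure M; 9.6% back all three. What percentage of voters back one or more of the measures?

P(≥1) = 46.5 + 42.0 + 37.2 − 14.4 − 24.2 − 15.6 + 9.6 = 81.1%

81.1%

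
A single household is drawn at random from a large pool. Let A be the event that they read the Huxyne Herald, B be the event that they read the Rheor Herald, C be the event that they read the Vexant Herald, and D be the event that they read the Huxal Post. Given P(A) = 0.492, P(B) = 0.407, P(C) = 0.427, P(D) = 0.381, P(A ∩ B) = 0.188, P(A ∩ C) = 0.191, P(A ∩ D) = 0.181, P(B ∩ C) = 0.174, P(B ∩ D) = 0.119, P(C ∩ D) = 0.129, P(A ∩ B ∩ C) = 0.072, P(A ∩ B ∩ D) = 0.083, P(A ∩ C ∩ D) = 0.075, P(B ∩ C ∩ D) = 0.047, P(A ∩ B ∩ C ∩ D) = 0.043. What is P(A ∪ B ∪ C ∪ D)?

0.959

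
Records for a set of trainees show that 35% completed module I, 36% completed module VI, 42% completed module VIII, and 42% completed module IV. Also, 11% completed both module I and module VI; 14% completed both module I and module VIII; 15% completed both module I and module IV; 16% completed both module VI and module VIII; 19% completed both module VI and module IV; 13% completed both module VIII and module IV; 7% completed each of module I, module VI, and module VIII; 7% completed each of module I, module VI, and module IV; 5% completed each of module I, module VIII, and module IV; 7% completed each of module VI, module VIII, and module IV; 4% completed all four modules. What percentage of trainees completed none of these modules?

By inclusion–exclusion:
P(≥1) = 35 + 36 + 42 + 42 − 11 − 14 − 15 − 16 − 19 − 13 + 7 + 7 + 5 + 7 − 4 = 89%
P(none) = 100% − 89% = 11%

11%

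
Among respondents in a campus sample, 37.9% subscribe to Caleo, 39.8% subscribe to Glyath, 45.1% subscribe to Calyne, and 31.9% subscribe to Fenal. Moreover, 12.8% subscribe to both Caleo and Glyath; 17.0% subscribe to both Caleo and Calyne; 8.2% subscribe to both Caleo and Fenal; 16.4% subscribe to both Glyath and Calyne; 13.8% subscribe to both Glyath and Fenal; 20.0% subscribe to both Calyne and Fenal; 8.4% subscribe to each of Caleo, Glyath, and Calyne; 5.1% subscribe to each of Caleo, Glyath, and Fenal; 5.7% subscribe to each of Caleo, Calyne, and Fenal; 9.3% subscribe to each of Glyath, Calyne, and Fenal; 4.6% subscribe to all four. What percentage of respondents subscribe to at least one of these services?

90.4%

Using inclusion–exclusion:
P(at least one) = 37.9 + 39.8 + 45.1 + 31.9 − 12.8 − 17.0 − 8.2 − 16.4 − 13.8 − 20.0 + 8.4 + 5.1 + 5.7 + 9.3 − 4.6 = 90.4%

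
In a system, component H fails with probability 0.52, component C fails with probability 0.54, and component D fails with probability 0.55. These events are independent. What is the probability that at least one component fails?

0.90064

P(none) = (1 − 0.52) × (1 − 0.54) × (1 − 0.55) = 0.48 × 0.46 × 0.45 = 0.09936
P(at least one) = 1 − 0.09936 = 0.90064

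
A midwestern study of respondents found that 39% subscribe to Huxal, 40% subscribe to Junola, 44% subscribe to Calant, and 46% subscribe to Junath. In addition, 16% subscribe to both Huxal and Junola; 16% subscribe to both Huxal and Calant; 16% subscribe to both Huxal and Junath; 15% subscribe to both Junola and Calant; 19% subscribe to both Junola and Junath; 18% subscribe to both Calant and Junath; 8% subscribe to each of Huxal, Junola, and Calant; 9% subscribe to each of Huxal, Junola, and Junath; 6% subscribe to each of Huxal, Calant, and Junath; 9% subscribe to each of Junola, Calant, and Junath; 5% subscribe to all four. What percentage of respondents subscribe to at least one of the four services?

96%

P(≥1) = 39 + 40 + 44 + 46 − 16 − 16 − 16 − 15 − 19 − 18 + 8 + 9 + 6 + 9 − 5 = 96%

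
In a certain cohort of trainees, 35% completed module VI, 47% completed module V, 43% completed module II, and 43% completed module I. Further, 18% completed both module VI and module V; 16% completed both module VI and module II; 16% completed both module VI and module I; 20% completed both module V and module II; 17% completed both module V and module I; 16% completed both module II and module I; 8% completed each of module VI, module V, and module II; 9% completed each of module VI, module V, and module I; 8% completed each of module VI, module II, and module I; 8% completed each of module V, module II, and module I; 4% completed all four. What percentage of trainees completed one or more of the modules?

94%

P(at least one) = 35 + 47 + 43 + 43 − 18 − 16 − 16 − 20 − 17 − 16 + 8 + 9 + 8 + 8 − 4 = 94%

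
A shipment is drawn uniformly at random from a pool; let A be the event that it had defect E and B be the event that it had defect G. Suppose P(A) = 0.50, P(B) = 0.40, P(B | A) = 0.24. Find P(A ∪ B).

P(A ∩ B) = P(A)·P(B|A) = 0.50 × 0.24 = 0.12
P(A ∪ B) = 0.50 + 0.40 − 0.12 = 0.78

0.78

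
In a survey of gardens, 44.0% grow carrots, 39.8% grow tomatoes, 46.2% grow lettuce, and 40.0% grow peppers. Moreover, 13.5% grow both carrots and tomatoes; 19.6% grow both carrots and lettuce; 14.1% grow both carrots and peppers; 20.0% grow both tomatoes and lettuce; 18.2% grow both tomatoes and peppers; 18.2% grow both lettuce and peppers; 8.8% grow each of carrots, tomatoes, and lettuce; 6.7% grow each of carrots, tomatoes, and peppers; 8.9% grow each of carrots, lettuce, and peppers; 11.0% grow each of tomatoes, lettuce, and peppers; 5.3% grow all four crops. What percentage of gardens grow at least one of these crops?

96.5%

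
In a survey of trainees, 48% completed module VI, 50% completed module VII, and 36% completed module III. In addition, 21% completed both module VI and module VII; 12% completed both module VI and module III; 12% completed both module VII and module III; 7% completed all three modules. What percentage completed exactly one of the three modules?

65%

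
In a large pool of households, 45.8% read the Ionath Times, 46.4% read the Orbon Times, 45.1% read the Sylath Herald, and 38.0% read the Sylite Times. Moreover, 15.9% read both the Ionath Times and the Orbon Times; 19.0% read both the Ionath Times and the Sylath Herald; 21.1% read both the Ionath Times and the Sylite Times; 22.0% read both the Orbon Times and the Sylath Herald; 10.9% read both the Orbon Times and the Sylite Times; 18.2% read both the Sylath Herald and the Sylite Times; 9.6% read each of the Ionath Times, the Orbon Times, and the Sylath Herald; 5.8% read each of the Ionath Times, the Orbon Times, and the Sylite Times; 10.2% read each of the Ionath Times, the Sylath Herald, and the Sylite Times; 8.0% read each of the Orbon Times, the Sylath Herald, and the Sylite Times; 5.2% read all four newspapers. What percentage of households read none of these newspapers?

3.4%

By inclusion-exclusion,
P(at least one) = 45.8 + 46.4 + 45.1 + 38.0 − 15.9 − 19.0 − 21.1 − 22.0 − 10.9 − 18.2 + 9.6 + 5.8 + 10.2 + 8.0 − 5.2 = 96.6%
P(none) = 100% − 96.6% = 3.4%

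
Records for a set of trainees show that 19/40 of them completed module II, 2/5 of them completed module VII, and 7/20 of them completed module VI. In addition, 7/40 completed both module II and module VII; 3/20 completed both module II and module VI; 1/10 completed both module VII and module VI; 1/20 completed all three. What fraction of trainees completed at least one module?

P(union) = 19/40 + 2/5 + 7/20 − 7/40 − 3/20 − 1/10 + 1/20 = 17/20

17/20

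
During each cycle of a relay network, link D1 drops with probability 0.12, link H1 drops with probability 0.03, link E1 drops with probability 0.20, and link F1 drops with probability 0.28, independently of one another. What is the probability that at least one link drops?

0.5083264

P(none) = (1 − 0.12) × (1 − 0.03) × (1 − 0.20) × (1 − 0.28) = 0.88 × 0.97 × 0.80 × 0.72 = 0.4916736
P(at least one) = 1 − 0.4916736 = 0.5083264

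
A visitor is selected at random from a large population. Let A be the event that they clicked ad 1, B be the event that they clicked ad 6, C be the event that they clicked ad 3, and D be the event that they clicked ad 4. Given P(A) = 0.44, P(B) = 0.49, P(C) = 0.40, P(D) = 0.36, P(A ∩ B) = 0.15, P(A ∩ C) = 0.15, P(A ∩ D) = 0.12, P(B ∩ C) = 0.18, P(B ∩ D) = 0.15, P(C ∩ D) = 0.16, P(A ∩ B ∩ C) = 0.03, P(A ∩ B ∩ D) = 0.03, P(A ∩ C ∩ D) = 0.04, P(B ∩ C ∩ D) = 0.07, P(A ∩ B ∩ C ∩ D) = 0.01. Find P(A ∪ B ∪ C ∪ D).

0.94

Apply inclusion-exclusion:
P(A ∪ B ∪ C ∪ D) = 0.44 + 0.49 + 0.40 + 0.36 − 0.15 − 0.15 − 0.12 − 0.18 − 0.15 − 0.16 + 0.03 + 0.03 + 0.04 + 0.07 − 0.01 = 0.94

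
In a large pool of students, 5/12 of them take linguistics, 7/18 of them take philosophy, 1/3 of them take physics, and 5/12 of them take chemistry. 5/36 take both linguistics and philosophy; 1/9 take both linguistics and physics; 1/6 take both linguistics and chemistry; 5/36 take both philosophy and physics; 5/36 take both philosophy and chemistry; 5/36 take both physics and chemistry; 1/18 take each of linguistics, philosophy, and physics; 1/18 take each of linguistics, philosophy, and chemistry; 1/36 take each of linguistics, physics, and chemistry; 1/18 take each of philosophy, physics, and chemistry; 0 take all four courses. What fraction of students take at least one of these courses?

By inclusion–exclusion:
P(union) = 5/12 + 7/18 + 1/3 + 5/12 − 5/36 − 1/9 − 1/6 − 5/36 − 5/36 − 5/36 + 1/18 + 1/18 + 1/36 + 1/18 − 0 = 11/12

11/12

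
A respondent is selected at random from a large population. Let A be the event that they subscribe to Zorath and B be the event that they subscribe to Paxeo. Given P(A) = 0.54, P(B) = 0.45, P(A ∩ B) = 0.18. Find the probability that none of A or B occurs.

Using inclusion–exclusion:
P(A ∪ B) = 0.54 + 0.45 − 0.18 = 0.81
P(none) = 1 − 0.81 = 0.19

0.19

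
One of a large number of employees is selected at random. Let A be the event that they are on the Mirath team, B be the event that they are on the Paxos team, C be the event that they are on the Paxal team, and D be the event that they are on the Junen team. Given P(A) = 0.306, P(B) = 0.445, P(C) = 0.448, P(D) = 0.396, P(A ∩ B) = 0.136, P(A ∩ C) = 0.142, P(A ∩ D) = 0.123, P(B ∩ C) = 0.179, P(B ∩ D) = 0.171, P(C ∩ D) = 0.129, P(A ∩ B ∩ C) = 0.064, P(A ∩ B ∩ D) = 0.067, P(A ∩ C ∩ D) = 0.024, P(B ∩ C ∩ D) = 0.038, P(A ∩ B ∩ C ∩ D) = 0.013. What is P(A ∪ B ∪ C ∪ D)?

0.895

Inclusion–exclusion gives
P(A ∪ B ∪ C ∪ D) = 0.306 + 0.445 + 0.448 + 0.396 − 0.136 − 0.142 − 0.123 − 0.179 − 0.171 − 0.129 + 0.064 + 0.067 + 0.024 + 0.038 − 0.013 = 0.895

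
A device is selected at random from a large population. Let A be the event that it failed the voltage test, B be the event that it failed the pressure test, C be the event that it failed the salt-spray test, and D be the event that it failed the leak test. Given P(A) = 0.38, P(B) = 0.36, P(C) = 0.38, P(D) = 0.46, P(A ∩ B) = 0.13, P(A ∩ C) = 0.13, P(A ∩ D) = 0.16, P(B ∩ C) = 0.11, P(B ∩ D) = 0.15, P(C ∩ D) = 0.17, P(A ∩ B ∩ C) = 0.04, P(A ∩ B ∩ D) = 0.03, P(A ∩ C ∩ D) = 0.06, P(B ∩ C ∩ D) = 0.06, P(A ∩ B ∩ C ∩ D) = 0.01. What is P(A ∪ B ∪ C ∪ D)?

Apply inclusion-exclusion:
P(A ∪ B ∪ C ∪ D) = 0.38 + 0.36 + 0.38 + 0.46 − 0.13 − 0.13 − 0.16 − 0.11 − 0.15 − 0.17 + 0.04 + 0.03 + 0.06 + 0.06 − 0.01 = 0.91

0.91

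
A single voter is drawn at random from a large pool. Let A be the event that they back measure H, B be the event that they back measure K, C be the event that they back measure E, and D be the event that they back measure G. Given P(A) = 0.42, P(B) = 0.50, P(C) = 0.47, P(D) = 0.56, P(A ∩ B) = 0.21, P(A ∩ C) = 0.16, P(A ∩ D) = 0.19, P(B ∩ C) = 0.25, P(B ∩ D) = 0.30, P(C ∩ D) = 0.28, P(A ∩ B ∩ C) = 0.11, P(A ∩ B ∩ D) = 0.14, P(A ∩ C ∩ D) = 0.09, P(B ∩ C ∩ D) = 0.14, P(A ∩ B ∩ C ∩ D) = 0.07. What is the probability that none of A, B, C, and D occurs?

Inclusion–exclusion gives
P(A ∪ B ∪ C ∪ D) = 0.42 + 0.50 + 0.47 + 0.56 − 0.21 − 0.16 − 0.19 − 0.25 − 0.30 − 0.28 + 0.11 + 0.14 + 0.09 + 0.14 − 0.07 = 0.97
P(none) = 1 − 0.97 = 0.03

0.03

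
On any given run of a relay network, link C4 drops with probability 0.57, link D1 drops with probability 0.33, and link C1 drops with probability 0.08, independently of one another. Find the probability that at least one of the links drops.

P(none) = (1 − 0.57) × (1 − 0.33) × (1 − 0.08) = 0.43 × 0.67 × 0.92 = 0.265052
P(at least one) = 1 − 0.265052 = 0.734948

0.734948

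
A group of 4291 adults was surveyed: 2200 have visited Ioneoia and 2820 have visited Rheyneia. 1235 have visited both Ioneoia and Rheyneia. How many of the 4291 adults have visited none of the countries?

N(≥1) = 2200 + 2820 − 1235 = 3785
None: 4291 − 3785 = 506

506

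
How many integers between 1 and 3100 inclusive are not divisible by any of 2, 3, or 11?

Apply inclusion-exclusion:
floor(3100/2) + floor(3100/3) + floor(3100/11) − floor(3100/6) − floor(3100/22) − floor(3100/33) + floor(3100/66) = 1550 + 1033 + 281 − 516 − 140 − 93 + 46 = 2161
3100 − 2161 = 939

939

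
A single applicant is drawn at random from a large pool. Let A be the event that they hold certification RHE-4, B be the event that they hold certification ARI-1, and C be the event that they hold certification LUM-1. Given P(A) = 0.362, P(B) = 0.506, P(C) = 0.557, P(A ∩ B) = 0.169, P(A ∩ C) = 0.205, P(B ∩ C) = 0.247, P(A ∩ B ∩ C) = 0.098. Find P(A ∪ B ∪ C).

By inclusion-exclusion,
P(A ∪ B ∪ C) = 0.362 + 0.506 + 0.557 − 0.169 − 0.205 − 0.247 + 0.098 = 0.902

0.902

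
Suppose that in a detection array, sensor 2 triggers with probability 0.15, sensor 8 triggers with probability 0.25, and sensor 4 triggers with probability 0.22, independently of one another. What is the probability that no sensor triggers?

0.49725

P(none) = (1 − 0.15) × (1 − 0.25) × (1 − 0.22) = 0.85 × 0.75 × 0.78 = 0.49725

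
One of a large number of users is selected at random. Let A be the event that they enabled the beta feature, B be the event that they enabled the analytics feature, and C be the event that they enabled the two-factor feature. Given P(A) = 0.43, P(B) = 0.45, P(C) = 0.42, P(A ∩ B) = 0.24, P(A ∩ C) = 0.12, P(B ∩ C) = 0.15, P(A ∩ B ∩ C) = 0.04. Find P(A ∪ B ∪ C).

0.83

Apply inclusion-exclusion:
P(A ∪ B ∪ C) = 0.43 + 0.45 + 0.42 − 0.24 − 0.12 − 0.15 + 0.04 = 0.83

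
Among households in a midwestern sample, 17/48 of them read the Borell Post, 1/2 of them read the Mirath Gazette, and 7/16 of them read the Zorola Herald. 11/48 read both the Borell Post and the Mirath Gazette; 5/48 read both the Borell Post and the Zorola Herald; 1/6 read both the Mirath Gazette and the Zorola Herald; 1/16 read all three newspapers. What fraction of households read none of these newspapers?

Inclusion–exclusion gives
P(≥1) = 17/48 + 1/2 + 7/16 − 11/48 − 5/48 − 1/6 + 1/16 = 41/48
P(none) = 1 − 41/48 = 7/48

7/48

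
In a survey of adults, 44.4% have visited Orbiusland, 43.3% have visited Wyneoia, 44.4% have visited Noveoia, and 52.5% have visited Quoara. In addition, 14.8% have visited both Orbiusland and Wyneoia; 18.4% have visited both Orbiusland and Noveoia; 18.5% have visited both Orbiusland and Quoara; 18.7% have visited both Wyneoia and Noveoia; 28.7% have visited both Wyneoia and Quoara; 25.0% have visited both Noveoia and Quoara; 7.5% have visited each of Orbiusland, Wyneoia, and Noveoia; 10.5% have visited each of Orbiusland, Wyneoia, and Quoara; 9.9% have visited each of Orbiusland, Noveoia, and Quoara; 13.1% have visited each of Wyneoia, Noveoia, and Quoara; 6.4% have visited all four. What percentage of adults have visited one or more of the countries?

Using inclusion–exclusion:
P(union) = 44.4 + 43.3 + 44.4 + 52.5 − 14.8 − 18.4 − 18.5 − 18.7 − 28.7 − 25.0 + 7.5 + 10.5 + 9.9 + 13.1 − 6.4 = 95.1%

95.1%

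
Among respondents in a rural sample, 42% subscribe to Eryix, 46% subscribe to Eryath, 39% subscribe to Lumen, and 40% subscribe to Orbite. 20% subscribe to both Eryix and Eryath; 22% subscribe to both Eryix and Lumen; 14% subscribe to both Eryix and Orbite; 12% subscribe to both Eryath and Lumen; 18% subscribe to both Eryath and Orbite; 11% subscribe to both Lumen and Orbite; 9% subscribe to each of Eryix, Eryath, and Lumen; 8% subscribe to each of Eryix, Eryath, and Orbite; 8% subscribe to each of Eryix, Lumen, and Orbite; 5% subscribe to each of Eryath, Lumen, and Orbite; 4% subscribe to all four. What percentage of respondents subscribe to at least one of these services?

96%

Apply inclusion-exclusion:
P(union) = 42 + 46 + 39 + 40 − 20 − 22 − 14 − 12 − 18 − 11 + 9 + 8 + 8 + 5 − 4 = 96%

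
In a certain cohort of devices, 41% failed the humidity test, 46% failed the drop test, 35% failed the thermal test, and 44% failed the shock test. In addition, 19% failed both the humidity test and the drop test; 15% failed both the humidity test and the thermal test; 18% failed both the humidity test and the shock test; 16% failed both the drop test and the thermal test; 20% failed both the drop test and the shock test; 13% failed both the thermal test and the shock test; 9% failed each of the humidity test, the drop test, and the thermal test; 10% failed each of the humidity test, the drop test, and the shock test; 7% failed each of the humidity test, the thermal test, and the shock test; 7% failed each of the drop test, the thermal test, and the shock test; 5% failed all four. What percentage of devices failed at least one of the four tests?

Inclusion–exclusion gives
P(at least one) = 41 + 46 + 35 + 44 − 19 − 15 − 18 − 16 − 20 − 13 + 9 + 10 + 7 + 7 − 5 = 93%

93%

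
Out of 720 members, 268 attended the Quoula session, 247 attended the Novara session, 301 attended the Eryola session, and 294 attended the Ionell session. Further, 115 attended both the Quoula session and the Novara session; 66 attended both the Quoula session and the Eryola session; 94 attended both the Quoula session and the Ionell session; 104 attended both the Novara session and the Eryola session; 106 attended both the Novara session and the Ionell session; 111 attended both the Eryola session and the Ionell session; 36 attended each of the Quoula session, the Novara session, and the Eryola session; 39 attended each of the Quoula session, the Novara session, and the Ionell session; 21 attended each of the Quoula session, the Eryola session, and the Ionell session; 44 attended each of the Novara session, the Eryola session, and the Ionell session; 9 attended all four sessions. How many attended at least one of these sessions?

By inclusion-exclusion,
|union| = 268 + 247 + 301 + 294 − 115 − 66 − 94 − 104 − 106 − 111 + 36 + 39 + 21 + 44 − 9 = 645

645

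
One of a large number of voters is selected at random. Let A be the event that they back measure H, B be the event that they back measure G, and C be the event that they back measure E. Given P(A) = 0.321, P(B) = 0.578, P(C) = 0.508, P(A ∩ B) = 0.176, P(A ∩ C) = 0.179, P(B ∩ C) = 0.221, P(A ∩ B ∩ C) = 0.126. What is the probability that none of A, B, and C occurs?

By inclusion-exclusion,
P(A ∪ B ∪ C) = 0.321 + 0.578 + 0.508 − 0.176 − 0.179 − 0.221 + 0.126 = 0.957
P(none) = 1 − 0.957 = 0.043

0.043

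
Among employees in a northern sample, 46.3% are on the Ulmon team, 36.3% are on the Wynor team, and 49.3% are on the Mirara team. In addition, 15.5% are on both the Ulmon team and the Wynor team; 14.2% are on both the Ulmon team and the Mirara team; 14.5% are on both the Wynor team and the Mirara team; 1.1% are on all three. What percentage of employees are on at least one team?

P(union) = 46.3 + 36.3 + 49.3 − 15.5 − 14.2 − 14.5 + 1.1 = 88.8%

88.8%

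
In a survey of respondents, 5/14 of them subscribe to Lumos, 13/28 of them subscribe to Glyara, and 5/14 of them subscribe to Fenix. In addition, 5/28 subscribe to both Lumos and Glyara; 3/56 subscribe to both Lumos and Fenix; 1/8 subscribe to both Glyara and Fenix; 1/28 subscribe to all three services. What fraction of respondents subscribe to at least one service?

6/7

P(union) = 5/14 + 13/28 + 5/14 − 5/28 − 3/56 − 1/8 + 1/28 = 6/7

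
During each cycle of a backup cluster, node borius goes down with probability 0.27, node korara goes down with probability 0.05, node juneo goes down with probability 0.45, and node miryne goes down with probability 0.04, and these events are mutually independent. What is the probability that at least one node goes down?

P(none) = (1 − 0.27) × (1 − 0.05) × (1 − 0.45) × (1 − 0.04) = 0.73 × 0.95 × 0.55 × 0.96 = 0.366168
P(at least one) = 1 − 0.366168 = 0.633832

0.633832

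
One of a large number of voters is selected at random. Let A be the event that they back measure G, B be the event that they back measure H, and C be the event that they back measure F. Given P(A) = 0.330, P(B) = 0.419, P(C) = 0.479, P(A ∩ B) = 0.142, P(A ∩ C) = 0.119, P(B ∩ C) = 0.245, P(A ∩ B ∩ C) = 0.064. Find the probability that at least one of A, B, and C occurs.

By inclusion–exclusion:
P(A ∪ B ∪ C) = 0.330 + 0.419 + 0.479 − 0.142 − 0.119 − 0.245 + 0.064 = 0.786

0.786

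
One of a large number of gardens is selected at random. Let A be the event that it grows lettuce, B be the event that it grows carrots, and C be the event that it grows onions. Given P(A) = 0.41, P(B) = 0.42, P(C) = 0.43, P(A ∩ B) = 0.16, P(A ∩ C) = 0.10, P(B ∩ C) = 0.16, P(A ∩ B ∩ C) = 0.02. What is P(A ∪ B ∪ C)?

0.86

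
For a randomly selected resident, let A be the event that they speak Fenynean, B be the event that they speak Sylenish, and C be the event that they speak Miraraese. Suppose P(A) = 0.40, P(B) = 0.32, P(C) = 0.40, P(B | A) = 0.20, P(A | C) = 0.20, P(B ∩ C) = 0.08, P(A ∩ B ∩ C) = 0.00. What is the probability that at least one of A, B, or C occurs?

0.88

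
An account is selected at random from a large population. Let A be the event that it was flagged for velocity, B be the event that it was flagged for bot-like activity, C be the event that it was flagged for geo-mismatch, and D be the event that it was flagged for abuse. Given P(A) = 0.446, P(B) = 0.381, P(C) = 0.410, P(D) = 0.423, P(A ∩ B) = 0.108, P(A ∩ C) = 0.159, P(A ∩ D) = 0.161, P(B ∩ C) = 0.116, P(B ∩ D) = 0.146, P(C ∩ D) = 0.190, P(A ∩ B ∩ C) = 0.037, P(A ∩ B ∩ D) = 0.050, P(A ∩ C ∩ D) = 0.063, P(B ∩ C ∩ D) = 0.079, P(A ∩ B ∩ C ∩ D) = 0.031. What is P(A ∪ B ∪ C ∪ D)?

By inclusion–exclusion:
P(A ∪ B ∪ C ∪ D) = 0.446 + 0.381 + 0.410 + 0.423 − 0.108 − 0.159 − 0.161 − 0.116 − 0.146 − 0.190 + 0.037 + 0.050 + 0.063 + 0.079 − 0.031 = 0.978

0.978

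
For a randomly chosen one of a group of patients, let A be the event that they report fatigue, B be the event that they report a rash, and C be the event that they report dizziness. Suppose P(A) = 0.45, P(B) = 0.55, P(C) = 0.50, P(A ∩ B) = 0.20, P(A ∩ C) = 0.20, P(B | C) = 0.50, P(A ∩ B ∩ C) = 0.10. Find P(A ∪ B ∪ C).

P(B ∩ C) = P(C)·P(B|C) = 0.50 × 0.50 = 0.25
P(A ∪ B ∪ C) = 0.45 + 0.55 + 0.50 − 0.20 − 0.20 − 0.25 + 0.10 = 0.95

0.95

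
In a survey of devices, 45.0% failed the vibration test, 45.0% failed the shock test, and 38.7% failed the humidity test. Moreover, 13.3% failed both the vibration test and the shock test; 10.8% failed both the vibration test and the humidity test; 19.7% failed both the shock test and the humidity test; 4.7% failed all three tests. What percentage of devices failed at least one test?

89.6%

Inclusion–exclusion gives
P(union) = 45.0 + 45.0 + 38.7 − 13.3 − 10.8 − 19.7 + 4.7 = 89.6%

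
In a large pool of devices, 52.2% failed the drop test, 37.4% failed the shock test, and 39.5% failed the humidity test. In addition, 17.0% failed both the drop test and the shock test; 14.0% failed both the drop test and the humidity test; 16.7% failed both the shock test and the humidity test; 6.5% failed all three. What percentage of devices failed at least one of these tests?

P(union) = 52.2 + 37.4 + 39.5 − 17.0 − 14.0 − 16.7 + 6.5 = 87.9%

87.9%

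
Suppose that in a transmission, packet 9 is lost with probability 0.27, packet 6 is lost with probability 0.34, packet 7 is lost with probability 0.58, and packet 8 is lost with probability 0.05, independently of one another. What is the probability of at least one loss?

Since the events are independent, P(none) is the product of the individual non-occurrence probabilities.
P(none) = (1 − 0.27) × (1 − 0.34) × (1 − 0.58) × (1 − 0.05) = 0.73 × 0.66 × 0.42 × 0.95 = 0.1922382
P(at least one) = 1 − 0.1922382 = 0.8077618

0.8077618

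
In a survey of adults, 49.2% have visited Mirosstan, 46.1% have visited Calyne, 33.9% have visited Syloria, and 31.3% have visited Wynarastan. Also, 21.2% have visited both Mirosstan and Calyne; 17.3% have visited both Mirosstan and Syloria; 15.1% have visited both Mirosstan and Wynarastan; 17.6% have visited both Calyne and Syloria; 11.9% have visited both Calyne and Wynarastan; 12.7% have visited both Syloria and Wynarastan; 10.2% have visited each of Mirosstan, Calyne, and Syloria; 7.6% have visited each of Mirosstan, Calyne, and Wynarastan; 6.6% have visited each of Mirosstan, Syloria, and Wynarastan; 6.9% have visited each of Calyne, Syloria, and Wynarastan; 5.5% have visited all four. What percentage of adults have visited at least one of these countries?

By inclusion-exclusion,
P(at least one) = 49.2 + 46.1 + 33.9 + 31.3 − 21.2 − 17.3 − 15.1 − 17.6 − 11.9 − 12.7 + 10.2 + 7.6 + 6.6 + 6.9 − 5.5 = 90.5%

90.5%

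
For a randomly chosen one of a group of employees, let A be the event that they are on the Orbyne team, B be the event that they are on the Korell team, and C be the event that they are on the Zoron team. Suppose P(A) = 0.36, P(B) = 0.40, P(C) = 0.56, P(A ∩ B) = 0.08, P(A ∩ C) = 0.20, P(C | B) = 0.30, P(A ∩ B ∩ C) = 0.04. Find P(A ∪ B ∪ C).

P(B ∩ C) = P(B)·P(C|B) = 0.40 × 0.30 = 0.12
P(A ∪ B ∪ C) = 0.36 + 0.40 + 0.56 − 0.08 − 0.20 − 0.12 + 0.04 = 0.96

0.96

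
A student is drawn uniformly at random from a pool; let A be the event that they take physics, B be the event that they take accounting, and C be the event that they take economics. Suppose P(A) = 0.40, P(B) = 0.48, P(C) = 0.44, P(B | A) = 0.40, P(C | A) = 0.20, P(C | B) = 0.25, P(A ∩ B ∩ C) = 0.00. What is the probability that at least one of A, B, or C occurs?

0.96

P(A ∩ B) = P(A)·P(B|A) = 0.40 × 0.40 = 0.16
P(A ∩ C) = P(A)·P(C|A) = 0.40 × 0.20 = 0.08
P(B ∩ C) = P(B)·P(C|B) = 0.48 × 0.25 = 0.12
By inclusion–exclusion:
P(A ∪ B ∪ C) = 0.40 + 0.48 + 0.44 − 0.16 − 0.08 − 0.12 + 0.00 = 0.96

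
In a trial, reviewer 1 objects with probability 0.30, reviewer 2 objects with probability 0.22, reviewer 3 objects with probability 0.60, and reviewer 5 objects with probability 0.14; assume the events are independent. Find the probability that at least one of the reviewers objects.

0.812176

P(none) = (1 − 0.30) × (1 − 0.22) × (1 − 0.60) × (1 − 0.14) = 0.70 × 0.78 × 0.40 × 0.86 = 0.187824
P(at least one) = 1 − 0.187824 = 0.812176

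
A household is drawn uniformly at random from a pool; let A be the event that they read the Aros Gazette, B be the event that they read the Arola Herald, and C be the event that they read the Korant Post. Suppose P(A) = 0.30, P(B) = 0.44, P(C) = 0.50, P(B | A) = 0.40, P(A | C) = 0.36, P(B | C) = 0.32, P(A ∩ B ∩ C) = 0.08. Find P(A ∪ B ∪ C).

0.86

P(A ∩ B) = P(A)·P(B|A) = 0.30 × 0.40 = 0.12
P(A ∩ C) = P(C)·P(A|C) = 0.50 × 0.36 = 0.18
P(B ∩ C) = P(C)·P(B|C) = 0.50 × 0.32 = 0.16
By inclusion-exclusion,
P(A ∪ B ∪ C) = 0.30 + 0.44 + 0.50 − 0.12 − 0.18 − 0.16 + 0.08 = 0.86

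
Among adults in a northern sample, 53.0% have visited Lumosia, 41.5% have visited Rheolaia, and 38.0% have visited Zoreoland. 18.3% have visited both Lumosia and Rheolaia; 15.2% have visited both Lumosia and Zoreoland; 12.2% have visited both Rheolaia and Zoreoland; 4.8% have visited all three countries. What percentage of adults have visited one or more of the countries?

P(≥1) = 53.0 + 41.5 + 38.0 − 18.3 − 15.2 − 12.2 + 4.8 = 91.6%

91.6%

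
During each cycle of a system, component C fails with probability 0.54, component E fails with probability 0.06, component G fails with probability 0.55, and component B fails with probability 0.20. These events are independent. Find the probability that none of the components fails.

0.155664

P(none) = (1 − 0.54) × (1 − 0.06) × (1 − 0.55) × (1 − 0.20) = 0.46 × 0.94 × 0.45 × 0.80 = 0.155664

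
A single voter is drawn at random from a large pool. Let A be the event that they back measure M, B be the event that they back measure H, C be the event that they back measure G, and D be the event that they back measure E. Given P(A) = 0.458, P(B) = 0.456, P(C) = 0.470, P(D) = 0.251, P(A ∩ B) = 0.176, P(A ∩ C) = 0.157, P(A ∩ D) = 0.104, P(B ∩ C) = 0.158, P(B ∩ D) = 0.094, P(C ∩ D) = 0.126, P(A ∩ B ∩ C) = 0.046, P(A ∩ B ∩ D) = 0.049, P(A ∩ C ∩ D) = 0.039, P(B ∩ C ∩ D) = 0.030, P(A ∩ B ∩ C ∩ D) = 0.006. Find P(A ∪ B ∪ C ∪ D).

0.978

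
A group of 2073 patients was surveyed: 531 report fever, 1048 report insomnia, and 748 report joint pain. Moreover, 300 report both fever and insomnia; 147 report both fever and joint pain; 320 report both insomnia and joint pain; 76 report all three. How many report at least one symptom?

1636

|at least one| = 531 + 1048 + 748 − 300 − 147 − 320 + 76 = 1636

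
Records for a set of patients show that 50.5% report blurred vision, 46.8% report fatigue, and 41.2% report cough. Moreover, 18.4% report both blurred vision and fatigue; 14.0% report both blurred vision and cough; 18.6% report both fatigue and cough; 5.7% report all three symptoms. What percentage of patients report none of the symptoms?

By inclusion–exclusion:
P(≥1) = 50.5 + 46.8 + 41.2 − 18.4 − 14.0 − 18.6 + 5.7 = 93.2%
P(none) = 100% − 93.2% = 6.8%

6.8%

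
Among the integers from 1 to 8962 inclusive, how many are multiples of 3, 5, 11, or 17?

4873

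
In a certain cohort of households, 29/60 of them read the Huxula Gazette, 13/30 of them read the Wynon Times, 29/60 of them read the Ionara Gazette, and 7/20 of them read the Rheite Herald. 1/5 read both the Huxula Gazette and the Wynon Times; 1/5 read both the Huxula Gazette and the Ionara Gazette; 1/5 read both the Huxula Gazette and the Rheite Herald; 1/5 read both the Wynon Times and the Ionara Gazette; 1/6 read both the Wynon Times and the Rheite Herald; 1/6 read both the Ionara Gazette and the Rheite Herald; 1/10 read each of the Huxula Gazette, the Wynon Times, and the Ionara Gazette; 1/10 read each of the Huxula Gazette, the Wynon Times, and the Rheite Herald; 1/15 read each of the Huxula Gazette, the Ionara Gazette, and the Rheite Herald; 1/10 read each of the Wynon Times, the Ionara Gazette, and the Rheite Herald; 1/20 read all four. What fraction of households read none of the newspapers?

P(≥1) = 29/60 + 13/30 + 29/60 + 7/20 − 1/5 − 1/5 − 1/5 − 1/5 − 1/6 − 1/6 + 1/10 + 1/10 + 1/15 + 1/10 − 1/20 = 14/15
P(none) = 1 − 14/15 = 1/15

1/15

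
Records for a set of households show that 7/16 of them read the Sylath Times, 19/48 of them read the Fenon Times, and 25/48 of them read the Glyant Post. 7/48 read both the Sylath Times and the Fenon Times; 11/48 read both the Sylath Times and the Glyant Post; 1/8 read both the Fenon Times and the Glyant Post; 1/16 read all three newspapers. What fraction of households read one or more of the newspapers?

Apply inclusion-exclusion:
P(≥1) = 7/16 + 19/48 + 25/48 − 7/48 − 11/48 − 1/8 + 1/16 = 11/12

11/12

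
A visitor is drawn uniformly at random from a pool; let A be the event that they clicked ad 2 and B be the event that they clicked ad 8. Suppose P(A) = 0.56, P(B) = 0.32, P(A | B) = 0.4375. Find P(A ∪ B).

0.74

P(A ∩ B) = P(B)·P(A|B) = 0.32 × 0.4375 = 0.14
By inclusion-exclusion,
P(A ∪ B) = 0.56 + 0.32 − 0.14 = 0.74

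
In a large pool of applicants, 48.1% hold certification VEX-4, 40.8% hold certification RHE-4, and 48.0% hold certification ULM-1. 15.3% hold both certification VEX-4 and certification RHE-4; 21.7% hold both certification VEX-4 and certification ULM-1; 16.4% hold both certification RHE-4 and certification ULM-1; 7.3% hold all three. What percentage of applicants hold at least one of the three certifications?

90.8%

By inclusion–exclusion:
P(at least one) = 48.1 + 40.8 + 48.0 − 15.3 − 21.7 − 16.4 + 7.3 = 90.8%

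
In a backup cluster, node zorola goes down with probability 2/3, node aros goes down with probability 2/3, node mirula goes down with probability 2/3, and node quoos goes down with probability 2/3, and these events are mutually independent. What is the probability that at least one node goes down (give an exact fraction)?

80/81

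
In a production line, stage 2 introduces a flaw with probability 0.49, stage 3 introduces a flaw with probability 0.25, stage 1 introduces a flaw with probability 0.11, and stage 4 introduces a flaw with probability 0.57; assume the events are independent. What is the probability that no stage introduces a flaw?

0.14638275

P(none) = (1 − 0.49) × (1 − 0.25) × (1 − 0.11) × (1 − 0.57) = 0.51 × 0.75 × 0.89 × 0.43 = 0.14638275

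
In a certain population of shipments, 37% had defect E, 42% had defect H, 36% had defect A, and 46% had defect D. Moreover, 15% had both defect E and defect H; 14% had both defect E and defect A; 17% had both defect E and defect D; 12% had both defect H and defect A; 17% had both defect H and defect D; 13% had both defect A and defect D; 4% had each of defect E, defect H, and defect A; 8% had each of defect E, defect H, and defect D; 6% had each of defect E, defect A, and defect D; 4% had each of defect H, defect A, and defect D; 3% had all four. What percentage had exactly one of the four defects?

Using the inclusion–exclusion count for exactly one event:
P(exactly one) = 37 + 42 + 36 + 46 − 2·15 − 2·14 − 2·17 − 2·12 − 2·17 − 2·13 + 3·4 + 3·8 + 3·6 + 3·4 − 4·3 = 39%

39%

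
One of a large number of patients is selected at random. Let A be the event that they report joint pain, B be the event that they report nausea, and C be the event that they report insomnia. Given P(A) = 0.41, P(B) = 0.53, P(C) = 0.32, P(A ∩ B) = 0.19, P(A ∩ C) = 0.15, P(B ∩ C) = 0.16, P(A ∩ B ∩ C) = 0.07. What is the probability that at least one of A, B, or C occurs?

0.83

P(A ∪ B ∪ C) = 0.41 + 0.53 + 0.32 − 0.19 − 0.15 − 0.16 + 0.07 = 0.83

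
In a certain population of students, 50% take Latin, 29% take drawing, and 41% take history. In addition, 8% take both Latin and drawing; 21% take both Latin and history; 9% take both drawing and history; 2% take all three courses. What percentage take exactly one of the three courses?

50%

By inclusion–exclusion (exactly-one form):
P(exactly one) = 50 + 29 + 41 − 2·8 − 2·21 − 2·9 + 3·2 = 50%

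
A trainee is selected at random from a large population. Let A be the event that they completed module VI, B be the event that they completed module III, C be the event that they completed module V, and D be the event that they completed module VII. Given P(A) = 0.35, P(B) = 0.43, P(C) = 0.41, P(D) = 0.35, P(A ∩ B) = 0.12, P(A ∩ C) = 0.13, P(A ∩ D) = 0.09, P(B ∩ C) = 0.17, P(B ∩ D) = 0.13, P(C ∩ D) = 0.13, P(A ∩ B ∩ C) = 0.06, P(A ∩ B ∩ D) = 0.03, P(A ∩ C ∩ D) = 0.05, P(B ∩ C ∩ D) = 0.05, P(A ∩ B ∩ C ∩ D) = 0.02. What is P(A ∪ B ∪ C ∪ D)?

0.94

By inclusion–exclusion:
P(A ∪ B ∪ C ∪ D) = 0.35 + 0.43 + 0.41 + 0.35 − 0.12 − 0.13 − 0.09 − 0.17 − 0.13 − 0.13 + 0.06 + 0.03 + 0.05 + 0.05 − 0.02 = 0.94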